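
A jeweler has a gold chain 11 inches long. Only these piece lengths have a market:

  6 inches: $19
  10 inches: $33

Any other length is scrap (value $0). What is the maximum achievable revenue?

33

Build f[k] bottom-up: f[k] = max over allowed piece i of (p[i] + f[k−i]).
f[1] = 0
f[2] = 0
f[3] = 0
f[4] = 0
f[5] = 0
f[6] = 19
f[7] = 19
f[8] = 19
f[9] = 19
f[10] = 33
f[11] = 33
One optimal cutting: pieces 10 with 1 inch of scrap → $33.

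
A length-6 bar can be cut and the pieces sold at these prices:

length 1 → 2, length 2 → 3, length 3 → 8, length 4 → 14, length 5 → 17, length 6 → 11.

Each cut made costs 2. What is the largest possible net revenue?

Consider every possible first cut. net[k] is the best of p[i]+net[k−i] over all sellable i≤k, charging 2 whenever i<k.
net[1] = 2
net[2] = max(2+2-2, 3+0) = 3
net[3] = max(2+3-2, 3+2-2, 8+0) = 8
net[4] = max(2+8-2, 3+3-2, 8+2-2, 14+0) = 14
net[5] = max(2+14-2, 3+8-2, 8+3-2, 14+2-2, 17+0) = 17
net[6] = max(2+17-2, 3+14-2, 8+8-2, 14+3-2, 17+2-2, 11+0) = 17
One optimal plan: pieces 5 + 1 (1 cut) → 19 − 2 = 17.

17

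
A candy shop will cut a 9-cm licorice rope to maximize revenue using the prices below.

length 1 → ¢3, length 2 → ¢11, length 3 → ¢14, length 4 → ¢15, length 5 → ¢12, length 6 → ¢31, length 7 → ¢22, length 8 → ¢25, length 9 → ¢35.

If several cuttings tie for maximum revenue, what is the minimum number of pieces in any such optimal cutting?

Let r[k] be the best obtainable value from length k. For each k, try every first piece i and keep the best of price[i] + r[k−i].
r[1] = 3
r[2] = 11
r[3] = 14  (first piece 1, then r[2]=11)
r[4] = 22  (first piece 2, then r[2]=11)
r[5] = 25  (first piece 1, then r[4]=22)
r[6] = 33  (first piece 2, then r[4]=22)
r[7] = 36  (first piece 1, then r[6]=33)
r[8] = 44  (first piece 2, then r[6]=33)
r[9] = 47  (first piece 1, then r[8]=44)
Maximum revenue is ¢47.
Now minimize piece count subject to staying optimal: for each k, pieces[k] = 1 + min over i with p[i]+r[k−i]=r[k] of pieces[k−i].
pieces[6] = 3
pieces[7] = 3
pieces[8] = 4
pieces[9] = 4

4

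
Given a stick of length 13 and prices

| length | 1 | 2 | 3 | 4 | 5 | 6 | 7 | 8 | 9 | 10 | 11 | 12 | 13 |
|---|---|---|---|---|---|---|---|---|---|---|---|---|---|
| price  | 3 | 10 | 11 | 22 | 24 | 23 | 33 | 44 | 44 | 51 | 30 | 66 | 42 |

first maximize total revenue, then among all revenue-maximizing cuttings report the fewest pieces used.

2

Build r[k] bottom-up: r[k] = max over allowed piece i of (p[i] + r[k−i]).
r[1] = 3
r[2] = max(3+3, 10+0) = 10
r[3] = max(3+10, 10+3, 11+0) = 13
r[4] = max(3+13, 10+10, 11+3, 22+0) = 22
r[5] = max(3+22, 10+13, 11+10, 22+3, 24+0) = 25
r[6] = max(3+25, 10+22, 11+13, 22+10, 24+3, 23+0) = 32
r[7] = max(3+32, 10+25, 11+22, …, 23+3, 33+0) = 35
r[8] = max(3+35, 10+32, 11+25, …, 33+3, 44+0) = 44
r[9] = max(3+44, 10+35, 11+32, …, 44+3, 44+0) = 47
r[10] = max(3+47, 10+44, 11+35, …, 44+3, 51+0) = 54
r[11] = max(3+54, 10+47, 11+44, …, 51+3, 30+0) = 57
r[12] = max(3+57, 10+54, 11+47, …, 30+3, 66+0) = 66
r[13] = max(3+66, 10+57, 11+54, …, 66+3, 42+0) = 69
Maximum revenue is $69.
Now minimize piece count subject to staying optimal: for each k, pieces[k] = 1 + min over i with p[i]+r[k−i]=r[k] of pieces[k−i].
pieces[10] = 2
pieces[11] = 3
pieces[12] = 1
pieces[13] = 2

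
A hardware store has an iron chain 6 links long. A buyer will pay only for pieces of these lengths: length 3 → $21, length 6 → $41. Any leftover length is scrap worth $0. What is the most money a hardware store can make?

42

Consider every possible first cut. best[k] is the best of p[i]+best[k−i] over all sellable i≤k.
best[1] = 0
best[2] = 0
best[3] = 21
best[4] = 21
best[5] = 21
best[6] = max(21+21, 41+0) = 42
One optimal cutting: 3 + 3 → $42.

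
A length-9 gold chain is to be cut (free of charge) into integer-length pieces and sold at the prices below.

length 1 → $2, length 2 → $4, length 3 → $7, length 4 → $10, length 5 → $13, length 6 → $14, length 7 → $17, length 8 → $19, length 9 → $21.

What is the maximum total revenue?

Let R[k] be the best obtainable value from length k. For each k, try every first piece i and keep the best of price[i] + R[k−i].
R[1] = 2
R[2] = 4  (first piece 1, then R[1]=2)
R[3] = 7
R[4] = 10
R[5] = 13
R[6] = 15  (first piece 1, then R[5]=13)
R[7] = 17  (first piece 1, then R[6]=15)
R[8] = 20  (first piece 3, then R[5]=13)
R[9] = 23  (first piece 4, then R[5]=13)
One optimal cutting: 5 + 4 → $13 + $10 = $23.

23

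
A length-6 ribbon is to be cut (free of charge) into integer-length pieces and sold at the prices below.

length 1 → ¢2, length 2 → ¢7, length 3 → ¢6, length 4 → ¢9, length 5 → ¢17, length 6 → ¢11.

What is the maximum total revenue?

Consider every possible first cut. v[k] is the best of p[i]+v[k−i] over all sellable i≤k.
v[1] = 2
v[2] = 7
v[3] = 9  (first piece 1, then v[2]=7)
v[4] = 14  (first piece 2, then v[2]=7)
v[5] = 17
v[6] = 21  (first piece 2, then v[4]=14)
One optimal cutting: 2 + 2 + 2 → ¢7 + ¢7 + ¢7 = ¢21.

21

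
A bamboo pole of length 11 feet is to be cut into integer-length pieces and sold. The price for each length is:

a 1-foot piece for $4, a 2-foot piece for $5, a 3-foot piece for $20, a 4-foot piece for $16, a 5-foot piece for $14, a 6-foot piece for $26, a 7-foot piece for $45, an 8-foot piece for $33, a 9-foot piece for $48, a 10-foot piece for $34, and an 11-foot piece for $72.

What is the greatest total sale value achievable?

72

Build r[k] bottom-up: r[k] = max over allowed piece i of (p[i] + r[k−i]).
r[1] = 4
r[2] = max(4+4, 5+0) = 8
r[3] = max(4+8, 5+4, 20+0) = 20
r[4] = max(4+20, 5+8, 20+4, 16+0) = 24
r[5] = max(4+24, 5+20, 20+8, 16+4, 14+0) = 28
r[6] = max(4+28, 5+24, 20+20, 16+8, 14+4, 26+0) = 40
r[7] = max(4+40, 5+28, 20+24, …, 26+4, 45+0) = 45
r[8] = max(4+45, 5+40, 20+28, …, 45+4, 33+0) = 49
r[9] = max(4+49, 5+45, 20+40, …, 33+4, 48+0) = 60
r[10] = max(4+60, 5+49, 20+45, …, 48+4, 34+0) = 65
r[11] = max(4+65, 5+60, 20+49, …, 34+4, 72+0) = 72
Best is to sell the whole 11-foot piece uncut for $72.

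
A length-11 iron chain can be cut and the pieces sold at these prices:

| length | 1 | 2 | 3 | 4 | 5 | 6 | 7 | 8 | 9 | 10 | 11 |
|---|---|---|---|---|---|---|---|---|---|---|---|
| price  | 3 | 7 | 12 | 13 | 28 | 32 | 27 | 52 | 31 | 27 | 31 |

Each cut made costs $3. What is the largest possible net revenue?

61

Consider every possible first cut. v[k] is the best of p[i]+v[k−i] over all sellable i≤k, charging 3 whenever i<k.
v[1] = 3
v[2] = max(3+3-3, 7+0) = 7
v[3] = max(3+7-3, 7+3-3, 12+0) = 12
v[4] = max(3+12-3, 7+7-3, 12+3-3, 13+0) = 13
v[5] = max(3+13-3, 7+12-3, 12+7-3, 13+3-3, 28+0) = 28
v[6] = max(3+28-3, 7+13-3, 12+12-3, 13+7-3, 28+3-3, 32+0) = 32
v[7] = max(3+32-3, 7+28-3, 12+13-3, …, 32+3-3, 27+0) = 32
v[8] = max(3+32-3, 7+32-3, 12+28-3, …, 27+3-3, 52+0) = 52
v[9] = max(3+52-3, 7+32-3, 12+32-3, …, 52+3-3, 31+0) = 52
v[10] = max(3+52-3, 7+52-3, 12+32-3, …, 31+3-3, 27+0) = 56
v[11] = max(3+56-3, 7+52-3, 12+52-3, …, 27+3-3, 31+0) = 61
One optimal plan: pieces 8 + 3 (1 cut) → $64 − $3 = $61.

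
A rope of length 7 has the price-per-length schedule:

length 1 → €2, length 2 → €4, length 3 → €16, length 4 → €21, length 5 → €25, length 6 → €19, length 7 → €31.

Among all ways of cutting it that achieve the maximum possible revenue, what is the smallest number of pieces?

Build r[k] bottom-up: r[k] = max over allowed piece i of (p[i] + r[k−i]).
r[1] = 2
r[2] = 4  (first piece 1, then r[1]=2)
r[3] = 16
r[4] = 21
r[5] = 25
r[6] = 32  (first piece 3, then r[3]=16)
r[7] = 37  (first piece 3, then r[4]=21)
Maximum revenue is €37.
Now minimize piece count subject to staying optimal: for each k, pieces[k] = 1 + min over i with p[i]+r[k−i]=r[k] of pieces[k−i].
pieces[4] = 1
pieces[5] = 1
pieces[6] = 2
pieces[7] = 2

2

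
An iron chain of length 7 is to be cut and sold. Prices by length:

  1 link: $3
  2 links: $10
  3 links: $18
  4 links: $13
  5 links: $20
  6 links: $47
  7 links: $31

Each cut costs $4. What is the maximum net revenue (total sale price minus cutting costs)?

46

Let r[k] be the best obtainable value from length k. For each k, try every first piece i and keep the best of price[i] + r[k−i] minus the 4 cut fee when i<k.
r[1] = 3
r[2] = max(3+3-4, 10+0) = 10
r[3] = max(3+10-4, 10+3-4, 18+0) = 18
r[4] = max(3+18-4, 10+10-4, 18+3-4, 13+0) = 17
r[5] = max(3+17-4, 10+18-4, 18+10-4, 13+3-4, 20+0) = 24
r[6] = max(3+24-4, 10+17-4, 18+18-4, 13+10-4, 20+3-4, 47+0) = 47
r[7] = max(3+47-4, 10+24-4, 18+17-4, …, 47+3-4, 31+0) = 46
One optimal plan: pieces 6 + 1 (1 cut) → $50 − $4 = $46.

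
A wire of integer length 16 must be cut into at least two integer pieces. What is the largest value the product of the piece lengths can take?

Define g[k] = max over 1≤i<k of i · max(k−i, g[k−i]); the inner max lets the remainder stay uncut if that's better.
g[2] = 1·max(1,0) = 1·1 = 1
g[3] = 1·max(2,1) = 1·2 = 2
g[4] = 2·max(2,1) = 2·2 = 4
g[5] = 2·max(3,2) = 2·3 = 6
g[6] = 3·max(3,2) = 3·3 = 9
g[7] = 2·max(5,6) = 2·6 = 12
g[8] = 2·max(6,9) = 2·9 = 18
g[9] = 3·max(6,9) = 3·9 = 27
g[10] = 2·max(8,18) = 2·18 = 36
g[11] = 2·max(9,27) = 2·27 = 54
g[12] = 3·max(9,27) = 3·27 = 81
g[13] = 2·max(11,54) = 2·54 = 108
g[14] = 2·max(12,81) = 2·81 = 162
g[15] = 3·max(12,81) = 3·81 = 243
g[16] = 2·max(14,162) = 2·162 = 324
One optimal split: 3 + 3 + 3 + 3 + 2 + 2; product 3·3·3·3·2·2 = 324.

324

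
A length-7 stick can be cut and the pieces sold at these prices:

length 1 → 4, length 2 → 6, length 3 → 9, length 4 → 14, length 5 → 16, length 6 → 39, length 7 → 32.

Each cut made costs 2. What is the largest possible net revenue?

Consider every possible first cut. net[k] is the best of p[i]+net[k−i] over all sellable i≤k, charging 2 whenever i<k.
net[1] = 4
net[2] = max(4+4-2, 6+0) = 6
net[3] = max(4+6-2, 6+4-2, 9+0) = 9
net[4] = max(4+9-2, 6+6-2, 9+4-2, 14+0) = 14
net[5] = max(4+14-2, 6+9-2, 9+6-2, 14+4-2, 16+0) = 16
net[6] = max(4+16-2, 6+14-2, 9+9-2, 14+6-2, 16+4-2, 39+0) = 39
net[7] = max(4+39-2, 6+16-2, 9+14-2, …, 39+4-2, 32+0) = 41
One optimal plan: pieces 6 + 1 (1 cut) → 43 − 2 = 41.

41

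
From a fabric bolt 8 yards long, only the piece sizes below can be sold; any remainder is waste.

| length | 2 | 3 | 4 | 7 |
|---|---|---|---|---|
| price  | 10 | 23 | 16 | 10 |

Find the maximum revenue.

56

Let r[k] be the best obtainable value from length k. For each k, try every first piece i and keep the best of price[i] + r[k−i].
r[1] = 0
r[2] = 10
r[3] = 23
r[4] = 23
r[5] = 33  (first piece 2, then r[3]=23)
r[6] = 46  (first piece 3, then r[3]=23)
r[7] = 46
r[8] = 56  (first piece 2, then r[6]=46)
One optimal cutting: 3 + 3 + 2 → $56.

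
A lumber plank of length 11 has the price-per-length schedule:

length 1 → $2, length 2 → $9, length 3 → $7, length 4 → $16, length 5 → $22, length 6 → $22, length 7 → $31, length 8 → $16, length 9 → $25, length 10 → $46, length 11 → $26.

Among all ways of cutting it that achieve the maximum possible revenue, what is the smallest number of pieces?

3

Let r[k] be the best obtainable value from length k. For each k, try every first piece i and keep the best of price[i] + r[k−i].
r[1] = 2
r[2] = max(2+2, 9+0) = 9
r[3] = max(2+9, 9+2, 7+0) = 11
r[4] = max(2+11, 9+9, 7+2, 16+0) = 18
r[5] = max(2+18, 9+11, 7+9, 16+2, 22+0) = 22
r[6] = max(2+22, 9+18, 7+11, 16+9, 22+2, 22+0) = 27
r[7] = max(2+27, 9+22, 7+18, …, 22+2, 31+0) = 31
r[8] = max(2+31, 9+27, 7+22, …, 31+2, 16+0) = 36
r[9] = max(2+36, 9+31, 7+27, …, 16+2, 25+0) = 40
r[10] = max(2+40, 9+36, 7+31, …, 25+2, 46+0) = 46
r[11] = max(2+46, 9+40, 7+36, …, 46+2, 26+0) = 49
Maximum revenue is $49.
Now minimize piece count subject to staying optimal: for each k, pieces[k] = 1 + min over i with p[i]+r[k−i]=r[k] of pieces[k−i].
pieces[8] = 4
pieces[9] = 2
pieces[10] = 1
pieces[11] = 3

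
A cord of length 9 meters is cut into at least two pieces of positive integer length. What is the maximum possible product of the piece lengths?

27

Define m[k] = max over 1≤i<k of i · max(k−i, m[k−i]); the inner max lets the remainder stay uncut if that's better.
m[2] = 1*max(1,0) = 1*1 = 1
m[3] = 1*max(2,1) = 1*2 = 2
m[4] = 2*max(2,1) = 2*2 = 4
m[5] = 2*max(3,2) = 2*3 = 6
m[6] = 3*max(3,2) = 3*3 = 9
m[7] = 2*max(5,6) = 2*6 = 12
m[8] = 2*max(6,9) = 2*9 = 18
m[9] = 3*max(6,9) = 3*9 = 27
One optimal split: 3 + 3 + 3; product 3*3*3 = 27.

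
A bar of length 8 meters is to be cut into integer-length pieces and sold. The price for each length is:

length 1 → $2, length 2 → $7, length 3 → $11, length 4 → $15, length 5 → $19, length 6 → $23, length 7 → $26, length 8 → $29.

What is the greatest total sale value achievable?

30

Build v[k] bottom-up: v[k] = max over allowed piece i of (p[i] + v[k−i]).
v[1] = 2
v[2] = max(2+2, 7+0) = 7
v[3] = max(2+7, 7+2, 11+0) = 11
v[4] = max(2+11, 7+7, 11+2, 15+0) = 15
v[5] = max(2+15, 7+11, 11+7, 15+2, 19+0) = 19
v[6] = max(2+19, 7+15, 11+11, 15+7, 19+2, 23+0) = 23
v[7] = max(2+23, 7+19, 11+15, …, 23+2, 26+0) = 26
v[8] = max(2+26, 7+23, 11+19, …, 26+2, 29+0) = 30
One optimal cutting: 6 + 2 → $23 + $7 = $30.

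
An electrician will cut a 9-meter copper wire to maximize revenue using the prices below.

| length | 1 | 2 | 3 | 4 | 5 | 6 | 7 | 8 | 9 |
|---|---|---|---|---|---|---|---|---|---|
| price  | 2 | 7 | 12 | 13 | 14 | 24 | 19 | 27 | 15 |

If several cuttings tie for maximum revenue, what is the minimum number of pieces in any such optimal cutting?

2

Let r[k] be the best obtainable value from length k. For each k, try every first piece i and keep the best of price[i] + r[k−i].
r[1] = 2
r[2] = 7
r[3] = 12
r[4] = 14  (first piece 1, then r[3]=12)
r[5] = 19  (first piece 2, then r[3]=12)
r[6] = 24  (first piece 3, then r[3]=12)
r[7] = 26  (first piece 1, then r[6]=24)
r[8] = 31  (first piece 2, then r[6]=24)
r[9] = 36  (first piece 3, then r[6]=24)
Maximum revenue is €36.
Now minimize piece count subject to staying optimal: for each k, pieces[k] = 1 + min over i with p[i]+r[k−i]=r[k] of pieces[k−i].
pieces[6] = 1
pieces[7] = 2
pieces[8] = 2
pieces[9] = 2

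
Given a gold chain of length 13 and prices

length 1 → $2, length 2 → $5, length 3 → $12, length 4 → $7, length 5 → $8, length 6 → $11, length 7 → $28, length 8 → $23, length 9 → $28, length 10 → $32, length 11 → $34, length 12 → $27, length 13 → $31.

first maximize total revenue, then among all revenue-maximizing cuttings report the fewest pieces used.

Build r[k] bottom-up: r[k] = max over allowed piece i of (p[i] + r[k−i]).
r[1] = 2
r[2] = max(2+2, 5+0) = 5
r[3] = max(2+5, 5+2, 12+0) = 12
r[4] = max(2+12, 5+5, 12+2, 7+0) = 14
r[5] = max(2+14, 5+12, 12+5, 7+2, 8+0) = 17
r[6] = max(2+17, 5+14, 12+12, 7+5, 8+2, 11+0) = 24
r[7] = max(2+24, 5+17, 12+14, …, 11+2, 28+0) = 28
r[8] = max(2+28, 5+24, 12+17, …, 28+2, 23+0) = 30
r[9] = max(2+30, 5+28, 12+24, …, 23+2, 28+0) = 36
r[10] = max(2+36, 5+30, 12+28, …, 28+2, 32+0) = 40
r[11] = max(2+40, 5+36, 12+30, …, 32+2, 34+0) = 42
r[12] = max(2+42, 5+40, 12+36, …, 34+2, 27+0) = 48
r[13] = max(2+48, 5+42, 12+40, …, 27+2, 31+0) = 52
Maximum revenue is $52.
Now minimize piece count subject to staying optimal: for each k, pieces[k] = 1 + min over i with p[i]+r[k−i]=r[k] of pieces[k−i].
pieces[10] = 2
pieces[11] = 3
pieces[12] = 4
pieces[13] = 3

3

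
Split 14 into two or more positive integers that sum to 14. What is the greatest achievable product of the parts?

162

Define P[k] = max over 1≤i<k of i · max(k−i, P[k−i]); the inner max lets the remainder stay uncut if that's better.
P[2] = 1×max(1,0) = 1×1 = 1
P[3] = 1×max(2,1) = 1×2 = 2
P[4] = 2×max(2,1) = 2×2 = 4
P[5] = 2×max(3,2) = 2×3 = 6
P[6] = 3×max(3,2) = 3×3 = 9
P[7] = 2×max(5,6) = 2×6 = 12
P[8] = 2×max(6,9) = 2×9 = 18
P[9] = 3×max(6,9) = 3×9 = 27
P[10] = 2×max(8,18) = 2×18 = 36
P[11] = 2×max(9,27) = 2×27 = 54
P[12] = 3×max(9,27) = 3×27 = 81
P[13] = 2×max(11,54) = 2×54 = 108
P[14] = 2×max(12,81) = 2×81 = 162
One optimal split: 3 + 3 + 3 + 3 + 2; product 3×3×3×3×2 = 162.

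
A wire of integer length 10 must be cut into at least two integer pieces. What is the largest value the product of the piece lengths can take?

36

Define prod[k] = max over 1≤i<k of i · max(k−i, prod[k−i]); the inner max lets the remainder stay uncut if that's better.
Small cases: prod[2]=1, prod[3]=2, prod[4]=4, prod[5]=6.
prod[6] = max(1*6, 2*4, 3*3, 4*2, 5*1) = 9
prod[7] = max(1*9, 2*6, 3*4, 4*3, 5*2, 6*1) = 12
prod[8] = max(1*12, 2*9, 3*6, …, 6*2, 7*1) = 18
prod[9] = max(1*18, 2*12, 3*9, …, 7*2, 8*1) = 27
prod[10] = max(1*27, 2*18, 3*12, …, 8*2, 9*1) = 36
One optimal split: 3 + 3 + 2 + 2; product 3*3*2*2 = 36.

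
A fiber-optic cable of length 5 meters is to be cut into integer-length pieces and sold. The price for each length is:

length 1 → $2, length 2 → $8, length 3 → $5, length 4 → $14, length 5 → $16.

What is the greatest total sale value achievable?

18

Consider every possible first cut. v[k] is the best of p[i]+v[k−i] over all sellable i≤k.
v[1] = 2
v[2] = max(2+2, 8+0) = 8
v[3] = max(2+8, 8+2, 5+0) = 10
v[4] = max(2+10, 8+8, 5+2, 14+0) = 16
v[5] = max(2+16, 8+10, 5+8, 14+2, 16+0) = 18
One optimal cutting: 2 + 2 + 1 → $8 + $8 + $2 = $18.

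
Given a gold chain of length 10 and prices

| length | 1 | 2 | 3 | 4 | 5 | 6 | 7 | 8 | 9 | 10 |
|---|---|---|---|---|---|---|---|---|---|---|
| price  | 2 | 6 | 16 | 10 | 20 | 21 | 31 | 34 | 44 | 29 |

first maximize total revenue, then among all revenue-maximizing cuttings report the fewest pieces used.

Consider every possible first cut. r[k] is the best of p[i]+r[k−i] over all sellable i≤k.
r[1] = 2
r[2] = 6
r[3] = 16
r[4] = 18  (first piece 1, then r[3]=16)
r[5] = 22  (first piece 2, then r[3]=16)
r[6] = 32  (first piece 3, then r[3]=16)
r[7] = 34  (first piece 1, then r[6]=32)
r[8] = 38  (first piece 2, then r[6]=32)
r[9] = 48  (first piece 3, then r[6]=32)
r[10] = 50  (first piece 1, then r[9]=48)
Maximum revenue is $50.
Now minimize piece count subject to staying optimal: for each k, pieces[k] = 1 + min over i with p[i]+r[k−i]=r[k] of pieces[k−i].
pieces[7] = 3
pieces[8] = 3
pieces[9] = 3
pieces[10] = 4

4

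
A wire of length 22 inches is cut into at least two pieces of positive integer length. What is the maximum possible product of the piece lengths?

2916

Let prod[k] be the best product for length k (with at least one cut). For each first piece i, the rest contributes max(k−i, prod[k−i]).
prod[2] = 1*max(1,0) = 1*1 = 1
prod[3] = max(1*2, 2*1) = 2
prod[4] = max(1*3, 2*2, 3*1) = 4
prod[5] = max(1*4, 2*3, 3*2, 4*1) = 6
prod[6] = max(1*6, 2*4, 3*3, 4*2, 5*1) = 9
prod[7] = max(1*9, 2*6, 3*4, 4*3, 5*2, 6*1) = 12
prod[8] = max(1*12, 2*9, 3*6, …, 6*2, 7*1) = 18
prod[9] = max(1*18, 2*12, 3*9, …, 7*2, 8*1) = 27
prod[10] = max(1*27, 2*18, 3*12, …, 8*2, 9*1) = 36
prod[11] = max(1*36, 2*27, 3*18, …, 9*2, 10*1) = 54
prod[12] = max(1*54, 2*36, 3*27, …, 10*2, 11*1) = 81
prod[13] = max(1*81, 2*54, 3*36, …, 11*2, 12*1) = 108
prod[14] = max(1*108, 2*81, 3*54, …, 12*2, 13*1) = 162
prod[15] = max(1*162, 2*108, 3*81, …, 13*2, 14*1) = 243
prod[16] = max(1*243, 2*162, 3*108, …, 14*2, 15*1) = 324
prod[17] = max(1*324, 2*243, 3*162, …, 15*2, 16*1) = 486
prod[18] = max(1*486, 2*324, 3*243, …, 16*2, 17*1) = 729
prod[19] = max(1*729, 2*486, 3*324, …, 17*2, 18*1) = 972
prod[20] = max(1*972, 2*729, 3*486, …, 18*2, 19*1) = 1458
prod[21] = max(1*1458, 2*972, 3*729, …, 19*2, 20*1) = 2187
prod[22] = max(1*2187, 2*1458, 3*972, …, 20*2, 21*1) = 2916
One optimal split: 3 + 3 + 3 + 3 + 3 + 3 + 2 + 2; product 3*3*3*3*3*3*2*2 = 2916.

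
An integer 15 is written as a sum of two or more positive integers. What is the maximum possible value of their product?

Define f[k] = max over 1≤i<k of i · max(k−i, f[k−i]); the inner max lets the remainder stay uncut if that's better.
Small cases: f[2]=1, f[3]=2, f[4]=4, f[5]=6, f[6]=9, f[7]=12.
f[8] = max(1*12, 2*9, 3*6, …, 6*2, 7*1) = 18
f[9] = max(1*18, 2*12, 3*9, …, 7*2, 8*1) = 27
f[10] = max(1*27, 2*18, 3*12, …, 8*2, 9*1) = 36
f[11] = max(1*36, 2*27, 3*18, …, 9*2, 10*1) = 54
f[12] = max(1*54, 2*36, 3*27, …, 10*2, 11*1) = 81
f[13] = max(1*81, 2*54, 3*36, …, 11*2, 12*1) = 108
f[14] = max(1*108, 2*81, 3*54, …, 12*2, 13*1) = 162
f[15] = max(1*162, 2*108, 3*81, …, 13*2, 14*1) = 243
One optimal split: 3 + 3 + 3 + 3 + 3; product 3*3*3*3*3 = 243.

243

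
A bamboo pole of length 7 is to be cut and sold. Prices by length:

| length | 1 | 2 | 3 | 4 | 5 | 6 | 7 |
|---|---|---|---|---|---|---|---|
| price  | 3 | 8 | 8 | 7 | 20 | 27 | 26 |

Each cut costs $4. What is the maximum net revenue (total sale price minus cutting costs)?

26

Consider every possible first cut. v[k] is the best of p[i]+v[k−i] over all sellable i≤k, charging 4 whenever i<k.
v[1] = 3
v[2] = 8
v[3] = 8
v[4] = 12  (first piece 2, then v[2]=8)
v[5] = 20
v[6] = 27
v[7] = 26  (first piece 1, then v[6]=27)
One optimal plan: pieces 6 + 1 (1 cut) → $30 − $4 = $26.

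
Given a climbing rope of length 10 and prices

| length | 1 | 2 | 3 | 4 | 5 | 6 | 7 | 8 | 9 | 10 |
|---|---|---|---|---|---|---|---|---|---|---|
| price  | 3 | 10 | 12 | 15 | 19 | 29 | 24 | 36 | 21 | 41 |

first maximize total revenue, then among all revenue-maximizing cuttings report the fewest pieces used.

5

Build r[k] bottom-up: r[k] = max over allowed piece i of (p[i] + r[k−i]).
r[1] = 3
r[2] = max(3+3, 10+0) = 10
r[3] = max(3+10, 10+3, 12+0) = 13
r[4] = max(3+13, 10+10, 12+3, 15+0) = 20
r[5] = max(3+20, 10+13, 12+10, 15+3, 19+0) = 23
r[6] = max(3+23, 10+20, 12+13, 15+10, 19+3, 29+0) = 30
r[7] = max(3+30, 10+23, 12+20, …, 29+3, 24+0) = 33
r[8] = max(3+33, 10+30, 12+23, …, 24+3, 36+0) = 40
r[9] = max(3+40, 10+33, 12+30, …, 36+3, 21+0) = 43
r[10] = max(3+43, 10+40, 12+33, …, 21+3, 41+0) = 50
Maximum revenue is €50.
Now minimize piece count subject to staying optimal: for each k, pieces[k] = 1 + min over i with p[i]+r[k−i]=r[k] of pieces[k−i].
pieces[7] = 4
pieces[8] = 4
pieces[9] = 5
pieces[10] = 5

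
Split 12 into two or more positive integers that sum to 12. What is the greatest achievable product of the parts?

81

Let g[k] be the best product for length k (with at least one cut). For each first piece i, the rest contributes max(k−i, g[k−i]).
Small cases: g[2]=1, g[3]=2, g[4]=4.
g[5] = max(1·4, 2·3, 3·2, 4·1) = 6
g[6] = max(1·6, 2·4, 3·3, 4·2, 5·1) = 9
g[7] = max(1·9, 2·6, 3·4, 4·3, 5·2, 6·1) = 12
g[8] = max(1·12, 2·9, 3·6, …, 6·2, 7·1) = 18
g[9] = max(1·18, 2·12, 3·9, …, 7·2, 8·1) = 27
g[10] = max(1·27, 2·18, 3·12, …, 8·2, 9·1) = 36
g[11] = max(1·36, 2·27, 3·18, …, 9·2, 10·1) = 54
g[12] = max(1·54, 2·36, 3·27, …, 10·2, 11·1) = 81
One optimal split: 3 + 3 + 3 + 3; product 3·3·3·3 = 81.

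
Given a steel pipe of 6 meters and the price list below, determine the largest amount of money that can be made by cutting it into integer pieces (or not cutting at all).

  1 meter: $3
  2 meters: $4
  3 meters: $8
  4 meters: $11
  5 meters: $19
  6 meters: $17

Consider every possible first cut. best[k] is the best of p[i]+best[k−i] over all sellable i≤k.
best[1] = 3
best[2] = max(3+3, 4+0) = 6
best[3] = max(3+6, 4+3, 8+0) = 9
best[4] = max(3+9, 4+6, 8+3, 11+0) = 12
best[5] = max(3+12, 4+9, 8+6, 11+3, 19+0) = 19
best[6] = max(3+19, 4+12, 8+9, 11+6, 19+3, 17+0) = 22
One optimal cutting: 5 + 1 → $19 + $3 = $22.

22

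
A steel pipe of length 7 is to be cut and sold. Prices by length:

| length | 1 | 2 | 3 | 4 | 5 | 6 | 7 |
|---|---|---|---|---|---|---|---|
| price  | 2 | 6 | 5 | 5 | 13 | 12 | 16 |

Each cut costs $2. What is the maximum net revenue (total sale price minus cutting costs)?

Let net[k] be the best obtainable value from length k. For each k, try every first piece i and keep the best of price[i] + net[k−i] minus the 2 cut fee when i<k.
net[1] = 2
net[2] = max(2+2-2, 6+0) = 6
net[3] = max(2+6-2, 6+2-2, 5+0) = 6
net[4] = max(2+6-2, 6+6-2, 5+2-2, 5+0) = 10
net[5] = max(2+10-2, 6+6-2, 5+6-2, 5+2-2, 13+0) = 13
net[6] = max(2+13-2, 6+10-2, 5+6-2, 5+6-2, 13+2-2, 12+0) = 14
net[7] = max(2+14-2, 6+13-2, 5+10-2, …, 12+2-2, 16+0) = 17
One optimal plan: pieces 5 + 2 (1 cut) → $19 − $2 = $17.

17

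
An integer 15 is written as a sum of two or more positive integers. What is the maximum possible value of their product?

243

Define m[k] = max over 1≤i<k of i · max(k−i, m[k−i]); the inner max lets the remainder stay uncut if that's better.
m[2] = 1*max(1,0) = 1*1 = 1
m[3] = 1*max(2,1) = 1*2 = 2
m[4] = 2*max(2,1) = 2*2 = 4
m[5] = 2*max(3,2) = 2*3 = 6
m[6] = 3*max(3,2) = 3*3 = 9
m[7] = 2*max(5,6) = 2*6 = 12
m[8] = 2*max(6,9) = 2*9 = 18
m[9] = 3*max(6,9) = 3*9 = 27
m[10] = 2*max(8,18) = 2*18 = 36
m[11] = 2*max(9,27) = 2*27 = 54
m[12] = 3*max(9,27) = 3*27 = 81
m[13] = 2*max(11,54) = 2*54 = 108
m[14] = 2*max(12,81) = 2*81 = 162
m[15] = 3*max(12,81) = 3*81 = 243
One optimal split: 3 + 3 + 3 + 3 + 3; product 3*3*3*3*3 = 243.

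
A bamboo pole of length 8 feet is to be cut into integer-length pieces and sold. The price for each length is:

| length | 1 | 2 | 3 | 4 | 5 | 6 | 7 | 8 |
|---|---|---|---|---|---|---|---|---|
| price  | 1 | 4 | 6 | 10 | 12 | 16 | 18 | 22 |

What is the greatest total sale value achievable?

22

Build v[k] bottom-up: v[k] = max over allowed piece i of (p[i] + v[k−i]).
v[1] = 1
v[2] = max(1+1, 4+0) = 4
v[3] = max(1+4, 4+1, 6+0) = 6
v[4] = max(1+6, 4+4, 6+1, 10+0) = 10
v[5] = max(1+10, 4+6, 6+4, 10+1, 12+0) = 12
v[6] = max(1+12, 4+10, 6+6, 10+4, 12+1, 16+0) = 16
v[7] = max(1+16, 4+12, 6+10, …, 16+1, 18+0) = 18
v[8] = max(1+18, 4+16, 6+12, …, 18+1, 22+0) = 22
Best is to sell the whole 8-foot piece uncut for $22.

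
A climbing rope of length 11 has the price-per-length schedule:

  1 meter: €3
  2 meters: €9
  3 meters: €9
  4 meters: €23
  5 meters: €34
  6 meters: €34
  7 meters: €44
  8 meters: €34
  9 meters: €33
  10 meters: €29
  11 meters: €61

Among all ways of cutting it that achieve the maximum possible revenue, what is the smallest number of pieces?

Let r[k] be the best obtainable value from length k. For each k, try every first piece i and keep the best of price[i] + r[k−i].
r[1] = 3
r[2] = 9
r[3] = 12  (first piece 1, then r[2]=9)
r[4] = 23
r[5] = 34
r[6] = 37  (first piece 1, then r[5]=34)
r[7] = 44
r[8] = 47  (first piece 1, then r[7]=44)
r[9] = 57  (first piece 4, then r[5]=34)
r[10] = 68  (first piece 5, then r[5]=34)
r[11] = 71  (first piece 1, then r[10]=68)
Maximum revenue is €71.
Now minimize piece count subject to staying optimal: for each k, pieces[k] = 1 + min over i with p[i]+r[k−i]=r[k] of pieces[k−i].
pieces[8] = 2
pieces[9] = 2
pieces[10] = 2
pieces[11] = 3

3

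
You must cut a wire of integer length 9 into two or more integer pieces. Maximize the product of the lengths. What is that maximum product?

Let P[k] be the best product for length k (with at least one cut). For each first piece i, the rest contributes max(k−i, P[k−i]).
P[2] = 1·max(1,0) = 1·1 = 1
P[3] = 1·max(2,1) = 1·2 = 2
P[4] = 2·max(2,1) = 2·2 = 4
P[5] = 2·max(3,2) = 2·3 = 6
P[6] = 3·max(3,2) = 3·3 = 9
P[7] = 2·max(5,6) = 2·6 = 12
P[8] = 2·max(6,9) = 2·9 = 18
P[9] = 3·max(6,9) = 3·9 = 27
One optimal split: 3 + 3 + 3; product 3·3·3 = 27.

27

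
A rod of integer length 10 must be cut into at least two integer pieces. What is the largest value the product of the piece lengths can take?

36

Fill f[k] for k=2..10: at each k try every first piece i and multiply by the better of (k−i) uncut or f[k−i].
Small cases: f[2]=1, f[3]=2.
f[4] = 2*max(2,1) = 2*2 = 4
f[5] = 2*max(3,2) = 2*3 = 6
f[6] = 3*max(3,2) = 3*3 = 9
f[7] = 2*max(5,6) = 2*6 = 12
f[8] = 2*max(6,9) = 2*9 = 18
f[9] = 3*max(6,9) = 3*9 = 27
f[10] = 2*max(8,18) = 2*18 = 36
One optimal split: 3 + 3 + 2 + 2; product 3*3*2*2 = 36.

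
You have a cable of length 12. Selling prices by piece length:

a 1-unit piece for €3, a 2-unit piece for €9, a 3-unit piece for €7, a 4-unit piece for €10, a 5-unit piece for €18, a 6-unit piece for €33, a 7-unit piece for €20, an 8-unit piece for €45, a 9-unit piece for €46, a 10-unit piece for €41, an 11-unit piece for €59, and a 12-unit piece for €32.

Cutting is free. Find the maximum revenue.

66

Let r[k] be the best obtainable value from length k. For each k, try every first piece i and keep the best of price[i] + r[k−i].
r[1] = 3
r[2] = max(3+3, 9+0) = 9
r[3] = max(3+9, 9+3, 7+0) = 12
r[4] = max(3+12, 9+9, 7+3, 10+0) = 18
r[5] = max(3+18, 9+12, 7+9, 10+3, 18+0) = 21
r[6] = max(3+21, 9+18, 7+12, 10+9, 18+3, 33+0) = 33
r[7] = max(3+33, 9+21, 7+18, …, 33+3, 20+0) = 36
r[8] = max(3+36, 9+33, 7+21, …, 20+3, 45+0) = 45
r[9] = max(3+45, 9+36, 7+33, …, 45+3, 46+0) = 48
r[10] = max(3+48, 9+45, 7+36, …, 46+3, 41+0) = 54
r[11] = max(3+54, 9+48, 7+45, …, 41+3, 59+0) = 59
r[12] = max(3+59, 9+54, 7+48, …, 59+3, 32+0) = 66
One optimal cutting: 6 + 6 → €33 + €33 = €66.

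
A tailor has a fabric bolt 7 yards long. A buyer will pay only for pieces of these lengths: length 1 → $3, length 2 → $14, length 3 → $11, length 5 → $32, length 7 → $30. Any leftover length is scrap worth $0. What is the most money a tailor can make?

Let f[k] be the best obtainable value from length k. For each k, try every first piece i and keep the best of price[i] + f[k−i].
f[1] = 3
f[2] = 14
f[3] = 17  (first piece 1, then f[2]=14)
f[4] = 28  (first piece 2, then f[2]=14)
f[5] = 32
f[6] = 42  (first piece 2, then f[4]=28)
f[7] = 46  (first piece 2, then f[5]=32)
One optimal cutting: 5 + 2 → $46.

46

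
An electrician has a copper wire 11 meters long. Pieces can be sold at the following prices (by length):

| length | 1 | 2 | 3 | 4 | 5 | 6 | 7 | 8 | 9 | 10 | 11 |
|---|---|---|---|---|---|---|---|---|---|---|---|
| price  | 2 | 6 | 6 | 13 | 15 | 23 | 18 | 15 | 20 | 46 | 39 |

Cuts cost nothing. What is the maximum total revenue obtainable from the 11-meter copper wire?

48

Let R[k] be the best obtainable value from length k. For each k, try every first piece i and keep the best of price[i] + R[k−i].
R[1] = 2
R[2] = 6
R[3] = 8  (first piece 1, then R[2]=6)
R[4] = 13
R[5] = 15  (first piece 1, then R[4]=13)
R[6] = 23
R[7] = 25  (first piece 1, then R[6]=23)
R[8] = 29  (first piece 2, then R[6]=23)
R[9] = 31  (first piece 1, then R[8]=29)
R[10] = 46
R[11] = 48  (first piece 1, then R[10]=46)
One optimal cutting: 10 + 1 → €46 + €2 = €48.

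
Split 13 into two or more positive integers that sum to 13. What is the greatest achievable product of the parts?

Let P[k] be the best product for length k (with at least one cut). For each first piece i, the rest contributes max(k−i, P[k−i]).
P[2] = 1×max(1,0) = 1×1 = 1
P[3] = max(1×2, 2×1) = 2
P[4] = max(1×3, 2×2, 3×1) = 4
P[5] = max(1×4, 2×3, 3×2, 4×1) = 6
P[6] = max(1×6, 2×4, 3×3, 4×2, 5×1) = 9
P[7] = max(1×9, 2×6, 3×4, 4×3, 5×2, 6×1) = 12
P[8] = max(1×12, 2×9, 3×6, …, 6×2, 7×1) = 18
P[9] = max(1×18, 2×12, 3×9, …, 7×2, 8×1) = 27
P[10] = max(1×27, 2×18, 3×12, …, 8×2, 9×1) = 36
P[11] = max(1×36, 2×27, 3×18, …, 9×2, 10×1) = 54
P[12] = max(1×54, 2×36, 3×27, …, 10×2, 11×1) = 81
P[13] = max(1×81, 2×54, 3×36, …, 11×2, 12×1) = 108
One optimal split: 3 + 3 + 3 + 2 + 2; product 3×3×3×2×2 = 108.

108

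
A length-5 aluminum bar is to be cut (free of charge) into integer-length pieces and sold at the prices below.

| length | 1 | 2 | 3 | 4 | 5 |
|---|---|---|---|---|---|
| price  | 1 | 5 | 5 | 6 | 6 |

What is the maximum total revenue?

Consider every possible first cut. r[k] is the best of p[i]+r[k−i] over all sellable i≤k.
r[1] = 1
r[2] = 5
r[3] = 6  (first piece 1, then r[2]=5)
r[4] = 10  (first piece 2, then r[2]=5)
r[5] = 11  (first piece 1, then r[4]=10)
One optimal cutting: 2 + 2 + 1 → $5 + $5 + $1 = $11.

11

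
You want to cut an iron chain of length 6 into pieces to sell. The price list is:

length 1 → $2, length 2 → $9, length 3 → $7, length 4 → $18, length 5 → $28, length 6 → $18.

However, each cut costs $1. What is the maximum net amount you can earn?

Consider every possible first cut. net[k] is the best of p[i]+net[k−i] over all sellable i≤k, charging 1 whenever i<k.
net[1] = 2
net[2] = 9
net[3] = 10  (first piece 1, then net[2]=9)
net[4] = 18
net[5] = 28
net[6] = 29  (first piece 1, then net[5]=28)
One optimal plan: pieces 5 + 1 (1 cut) → $30 − $1 = $29.

29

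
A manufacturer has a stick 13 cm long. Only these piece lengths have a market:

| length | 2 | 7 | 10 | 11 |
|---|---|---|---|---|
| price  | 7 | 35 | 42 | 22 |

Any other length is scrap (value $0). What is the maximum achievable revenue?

56

Build best[k] bottom-up: best[k] = max over allowed piece i of (p[i] + best[k−i]).
best[1] = 0
best[2] = 7
best[3] = 7
best[4] = 14  (first piece 2, then best[2]=7)
best[5] = 14
best[6] = 21  (first piece 2, then best[4]=14)
best[7] = 35
best[8] = 35
best[9] = 42  (first piece 2, then best[7]=35)
best[10] = 42
best[11] = 49  (first piece 2, then best[9]=42)
best[12] = 49
best[13] = 56  (first piece 2, then best[11]=49)
One optimal cutting: 7 + 2 + 2 + 2 → $56.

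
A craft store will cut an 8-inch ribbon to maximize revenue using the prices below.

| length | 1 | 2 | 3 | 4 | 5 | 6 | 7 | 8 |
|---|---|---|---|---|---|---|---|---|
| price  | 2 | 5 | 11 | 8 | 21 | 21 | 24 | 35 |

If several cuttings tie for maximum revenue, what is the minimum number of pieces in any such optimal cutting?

Let r[k] be the best obtainable value from length k. For each k, try every first piece i and keep the best of price[i] + r[k−i].
r[1] = 2
r[2] = 5
r[3] = 11
r[4] = 13  (first piece 1, then r[3]=11)
r[5] = 21
r[6] = 23  (first piece 1, then r[5]=21)
r[7] = 26  (first piece 2, then r[5]=21)
r[8] = 35
Maximum revenue is ¢35.
Now minimize piece count subject to staying optimal: for each k, pieces[k] = 1 + min over i with p[i]+r[k−i]=r[k] of pieces[k−i].
pieces[5] = 1
pieces[6] = 2
pieces[7] = 2
pieces[8] = 1

1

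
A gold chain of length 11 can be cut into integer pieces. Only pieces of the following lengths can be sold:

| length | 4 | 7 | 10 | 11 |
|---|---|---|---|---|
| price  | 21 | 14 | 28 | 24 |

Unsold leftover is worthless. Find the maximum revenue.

42

Consider every possible first cut. r[k] is the best of p[i]+r[k−i] over all sellable i≤k.
r[1] = 0
r[2] = 0
r[3] = 0
r[4] = 21
r[5] = 21
r[6] = 21
r[7] = max(21+0, 14+0) = 21
r[8] = max(21+21, 14+0) = 42
r[9] = max(21+21, 14+0) = 42
r[10] = max(21+21, 14+0, 28+0) = 42
r[11] = max(21+21, 14+21, 28+0, 24+0) = 42
One optimal cutting: pieces 4 + 4 with 3 inches of scrap → $42.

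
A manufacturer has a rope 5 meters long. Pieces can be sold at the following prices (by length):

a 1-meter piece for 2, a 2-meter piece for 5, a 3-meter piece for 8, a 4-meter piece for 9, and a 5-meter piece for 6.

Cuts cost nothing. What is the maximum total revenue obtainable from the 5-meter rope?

13

Build R[k] bottom-up: R[k] = max over allowed piece i of (p[i] + R[k−i]).
R[1] = 2
R[2] = 5
R[3] = 8
R[4] = 10  (first piece 1, then R[3]=8)
R[5] = 13  (first piece 2, then R[3]=8)
One optimal cutting: 3 + 2 → 8 + 5 = 13.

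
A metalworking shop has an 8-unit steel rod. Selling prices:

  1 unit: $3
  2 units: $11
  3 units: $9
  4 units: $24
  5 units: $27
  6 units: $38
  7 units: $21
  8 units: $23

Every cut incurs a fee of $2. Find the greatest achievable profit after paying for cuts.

47

Consider every possible first cut. net[k] is the best of p[i]+net[k−i] over all sellable i≤k, charging 2 whenever i<k.
net[1] = 3
net[2] = 11
net[3] = 12  (first piece 1, then net[2]=11)
net[4] = 24
net[5] = 27
net[6] = 38
net[7] = 39  (first piece 1, then net[6]=38)
net[8] = 47  (first piece 2, then net[6]=38)
One optimal plan: pieces 6 + 2 (1 cut) → $49 − $2 = $47.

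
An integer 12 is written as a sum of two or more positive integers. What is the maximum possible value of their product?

Let m[k] be the best product for length k (with at least one cut). For each first piece i, the rest contributes max(k−i, m[k−i]).
Small cases: m[2]=1, m[3]=2, m[4]=4, m[5]=6, m[6]=9.
m[7] = max(1·9, 2·6, 3·4, 4·3, 5·2, 6·1) = 12
m[8] = max(1·12, 2·9, 3·6, …, 6·2, 7·1) = 18
m[9] = max(1·18, 2·12, 3·9, …, 7·2, 8·1) = 27
m[10] = max(1·27, 2·18, 3·12, …, 8·2, 9·1) = 36
m[11] = max(1·36, 2·27, 3·18, …, 9·2, 10·1) = 54
m[12] = max(1·54, 2·36, 3·27, …, 10·2, 11·1) = 81
One optimal split: 3 + 3 + 3 + 3; product 3·3·3·3 = 81.

81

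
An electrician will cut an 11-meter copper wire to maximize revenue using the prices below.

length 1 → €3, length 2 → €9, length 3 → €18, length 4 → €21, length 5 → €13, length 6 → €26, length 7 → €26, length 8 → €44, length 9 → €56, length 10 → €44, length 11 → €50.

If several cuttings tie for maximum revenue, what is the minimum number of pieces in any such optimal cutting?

2

Build r[k] bottom-up: r[k] = max over allowed piece i of (p[i] + r[k−i]).
r[1] = 3
r[2] = 9
r[3] = 18
r[4] = 21  (first piece 1, then r[3]=18)
r[5] = 27  (first piece 2, then r[3]=18)
r[6] = 36  (first piece 3, then r[3]=18)
r[7] = 39  (first piece 1, then r[6]=36)
r[8] = 45  (first piece 2, then r[6]=36)
r[9] = 56
r[10] = 59  (first piece 1, then r[9]=56)
r[11] = 65  (first piece 2, then r[9]=56)
Maximum revenue is €65.
Now minimize piece count subject to staying optimal: for each k, pieces[k] = 1 + min over i with p[i]+r[k−i]=r[k] of pieces[k−i].
pieces[8] = 3
pieces[9] = 1
pieces[10] = 2
pieces[11] = 2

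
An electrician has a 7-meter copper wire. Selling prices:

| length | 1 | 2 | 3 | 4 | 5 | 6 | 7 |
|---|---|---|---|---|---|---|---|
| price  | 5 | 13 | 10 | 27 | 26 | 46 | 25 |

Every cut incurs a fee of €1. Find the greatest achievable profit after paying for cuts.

50

Build r[k] bottom-up: r[k] = max over allowed piece i of (p[i] + r[k−i]) − 1 per cut.
r[1] = 5
r[2] = 13
r[3] = 17  (first piece 1, then r[2]=13)
r[4] = 27
r[5] = 31  (first piece 1, then r[4]=27)
r[6] = 46
r[7] = 50  (first piece 1, then r[6]=46)
One optimal plan: pieces 6 + 1 (1 cut) → €51 − €1 = €50.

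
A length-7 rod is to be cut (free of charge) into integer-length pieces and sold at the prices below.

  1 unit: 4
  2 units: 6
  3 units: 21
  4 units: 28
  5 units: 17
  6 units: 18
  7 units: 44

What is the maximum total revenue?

49

Let v[k] be the best obtainable value from length k. For each k, try every first piece i and keep the best of price[i] + v[k−i].
v[1] = 4
v[2] = max(4+4, 6+0) = 8
v[3] = max(4+8, 6+4, 21+0) = 21
v[4] = max(4+21, 6+8, 21+4, 28+0) = 28
v[5] = max(4+28, 6+21, 21+8, 28+4, 17+0) = 32
v[6] = max(4+32, 6+28, 21+21, 28+8, 17+4, 18+0) = 42
v[7] = max(4+42, 6+32, 21+28, …, 18+4, 44+0) = 49
One optimal cutting: 4 + 3 → 28 + 21 = 49.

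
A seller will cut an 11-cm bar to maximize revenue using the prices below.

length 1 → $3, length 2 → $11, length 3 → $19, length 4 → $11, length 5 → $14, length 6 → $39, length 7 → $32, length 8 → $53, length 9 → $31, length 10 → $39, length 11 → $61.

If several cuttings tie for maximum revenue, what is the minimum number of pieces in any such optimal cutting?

Let r[k] be the best obtainable value from length k. For each k, try every first piece i and keep the best of price[i] + r[k−i].
r[1] = 3
r[2] = 11
r[3] = 19
r[4] = 22  (first piece 1, then r[3]=19)
r[5] = 30  (first piece 2, then r[3]=19)
r[6] = 39
r[7] = 42  (first piece 1, then r[6]=39)
r[8] = 53
r[9] = 58  (first piece 3, then r[6]=39)
r[10] = 64  (first piece 2, then r[8]=53)
r[11] = 72  (first piece 3, then r[8]=53)
Maximum revenue is $72.
Now minimize piece count subject to staying optimal: for each k, pieces[k] = 1 + min over i with p[i]+r[k−i]=r[k] of pieces[k−i].
pieces[8] = 1
pieces[9] = 2
pieces[10] = 2
pieces[11] = 2

2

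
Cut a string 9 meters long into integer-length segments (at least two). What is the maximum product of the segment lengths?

27

Let f[k] be the best product for length k (with at least one cut). For each first piece i, the rest contributes max(k−i, f[k−i]).
f[2] = 1*max(1,0) = 1*1 = 1
f[3] = 1*max(2,1) = 1*2 = 2
f[4] = 2*max(2,1) = 2*2 = 4
f[5] = 2*max(3,2) = 2*3 = 6
f[6] = 3*max(3,2) = 3*3 = 9
f[7] = 2*max(5,6) = 2*6 = 12
f[8] = 2*max(6,9) = 2*9 = 18
f[9] = 3*max(6,9) = 3*9 = 27
One optimal split: 3 + 3 + 3; product 3*3*3 = 27.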